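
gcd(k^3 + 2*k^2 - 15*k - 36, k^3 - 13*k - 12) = k^2 - k - 12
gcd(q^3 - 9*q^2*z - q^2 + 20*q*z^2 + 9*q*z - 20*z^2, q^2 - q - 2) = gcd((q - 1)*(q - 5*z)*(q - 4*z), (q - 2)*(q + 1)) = 1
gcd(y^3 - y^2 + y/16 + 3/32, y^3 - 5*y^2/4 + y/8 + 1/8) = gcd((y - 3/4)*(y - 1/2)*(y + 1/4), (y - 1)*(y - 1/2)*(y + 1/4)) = y^2 - y/4 - 1/8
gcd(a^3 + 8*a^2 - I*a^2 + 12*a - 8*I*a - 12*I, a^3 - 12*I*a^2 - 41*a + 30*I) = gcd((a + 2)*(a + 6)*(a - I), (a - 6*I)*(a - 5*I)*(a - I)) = a - I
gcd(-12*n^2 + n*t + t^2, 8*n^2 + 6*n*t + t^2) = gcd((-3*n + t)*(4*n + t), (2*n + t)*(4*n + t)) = 4*n + t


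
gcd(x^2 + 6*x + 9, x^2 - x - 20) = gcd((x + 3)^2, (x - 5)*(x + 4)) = 1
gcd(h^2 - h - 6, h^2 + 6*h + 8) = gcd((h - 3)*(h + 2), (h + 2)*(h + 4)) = h + 2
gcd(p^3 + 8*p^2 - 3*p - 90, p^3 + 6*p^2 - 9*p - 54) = p^2 + 3*p - 18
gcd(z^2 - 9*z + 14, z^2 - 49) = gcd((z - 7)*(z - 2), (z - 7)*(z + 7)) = z - 7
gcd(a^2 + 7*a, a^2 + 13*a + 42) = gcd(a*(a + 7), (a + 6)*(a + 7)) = a + 7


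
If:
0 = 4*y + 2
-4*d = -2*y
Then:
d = -1/4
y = -1/2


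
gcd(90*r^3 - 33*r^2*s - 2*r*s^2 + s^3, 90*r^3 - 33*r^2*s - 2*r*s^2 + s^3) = 90*r^3 - 33*r^2*s - 2*r*s^2 + s^3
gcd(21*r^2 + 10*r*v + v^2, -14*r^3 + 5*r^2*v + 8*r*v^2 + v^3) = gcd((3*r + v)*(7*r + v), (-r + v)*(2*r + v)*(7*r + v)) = 7*r + v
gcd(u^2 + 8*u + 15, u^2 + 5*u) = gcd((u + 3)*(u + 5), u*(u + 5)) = u + 5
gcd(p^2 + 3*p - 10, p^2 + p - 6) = p - 2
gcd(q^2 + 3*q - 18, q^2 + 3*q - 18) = q^2 + 3*q - 18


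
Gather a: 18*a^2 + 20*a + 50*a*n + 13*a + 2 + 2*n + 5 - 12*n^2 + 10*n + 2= 18*a^2 + a*(50*n + 33) - 12*n^2 + 12*n + 9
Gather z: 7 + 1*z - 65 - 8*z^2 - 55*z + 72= -8*z^2 - 54*z + 14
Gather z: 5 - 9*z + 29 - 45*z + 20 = 54 - 54*z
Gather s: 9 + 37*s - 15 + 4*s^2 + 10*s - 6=4*s^2 + 47*s - 12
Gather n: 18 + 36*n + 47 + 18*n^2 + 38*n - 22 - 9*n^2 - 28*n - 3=9*n^2 + 46*n + 40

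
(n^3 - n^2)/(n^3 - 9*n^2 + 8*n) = n/(n - 8)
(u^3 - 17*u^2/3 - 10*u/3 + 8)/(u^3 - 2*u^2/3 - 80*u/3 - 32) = (u - 1)/(u + 4)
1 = 1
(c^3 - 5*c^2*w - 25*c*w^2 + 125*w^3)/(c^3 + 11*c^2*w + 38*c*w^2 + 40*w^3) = (c^2 - 10*c*w + 25*w^2)/(c^2 + 6*c*w + 8*w^2)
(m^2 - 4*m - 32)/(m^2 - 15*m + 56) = (m + 4)/(m - 7)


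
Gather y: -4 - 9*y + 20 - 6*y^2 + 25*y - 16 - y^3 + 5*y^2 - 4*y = -y^3 - y^2 + 12*y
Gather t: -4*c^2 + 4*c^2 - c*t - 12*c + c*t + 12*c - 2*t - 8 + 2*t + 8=0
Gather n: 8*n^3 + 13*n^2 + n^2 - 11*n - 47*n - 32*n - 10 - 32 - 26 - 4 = 8*n^3 + 14*n^2 - 90*n - 72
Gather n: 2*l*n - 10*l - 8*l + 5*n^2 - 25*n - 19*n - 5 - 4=-18*l + 5*n^2 + n*(2*l - 44) - 9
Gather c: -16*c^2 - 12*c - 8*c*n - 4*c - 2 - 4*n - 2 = -16*c^2 + c*(-8*n - 16) - 4*n - 4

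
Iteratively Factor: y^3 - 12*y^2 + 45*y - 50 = (y - 5)*(y^2 - 7*y + 10) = (y - 5)*(y - 2)*(y - 5)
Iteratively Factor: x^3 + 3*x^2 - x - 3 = (x + 3)*(x^2 - 1) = (x - 1)*(x + 3)*(x + 1)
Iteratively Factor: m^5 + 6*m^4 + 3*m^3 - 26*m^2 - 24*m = (m - 2)*(m^4 + 8*m^3 + 19*m^2 + 12*m) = (m - 2)*(m + 3)*(m^3 + 5*m^2 + 4*m) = m*(m - 2)*(m + 3)*(m^2 + 5*m + 4) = m*(m - 2)*(m + 1)*(m + 3)*(m + 4)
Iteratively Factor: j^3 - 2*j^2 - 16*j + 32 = (j - 4)*(j^2 + 2*j - 8) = (j - 4)*(j - 2)*(j + 4)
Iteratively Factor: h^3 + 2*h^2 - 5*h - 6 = (h + 1)*(h^2 + h - 6) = (h - 2)*(h + 1)*(h + 3)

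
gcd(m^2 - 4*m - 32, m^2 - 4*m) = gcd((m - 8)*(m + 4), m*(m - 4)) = 1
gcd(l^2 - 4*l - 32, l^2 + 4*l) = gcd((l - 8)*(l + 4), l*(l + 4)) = l + 4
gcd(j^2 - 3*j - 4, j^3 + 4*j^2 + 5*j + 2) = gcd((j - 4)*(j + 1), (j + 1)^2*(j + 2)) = j + 1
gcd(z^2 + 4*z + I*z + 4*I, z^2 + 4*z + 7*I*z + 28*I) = z + 4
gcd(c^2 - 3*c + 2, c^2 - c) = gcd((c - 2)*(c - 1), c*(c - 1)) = c - 1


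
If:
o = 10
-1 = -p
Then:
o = 10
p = 1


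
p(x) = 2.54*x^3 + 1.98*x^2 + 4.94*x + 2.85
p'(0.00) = 4.94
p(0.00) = 2.85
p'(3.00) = 85.40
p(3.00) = 104.07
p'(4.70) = 191.88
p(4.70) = 333.52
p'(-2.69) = 49.43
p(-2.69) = -45.55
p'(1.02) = 16.91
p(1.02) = 12.64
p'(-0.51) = 4.90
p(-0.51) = 0.51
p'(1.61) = 31.07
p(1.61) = 26.54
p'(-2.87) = 56.34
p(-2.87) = -55.06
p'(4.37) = 167.76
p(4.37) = 274.22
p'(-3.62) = 90.46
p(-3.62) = -109.58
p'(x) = 7.62*x^2 + 3.96*x + 4.94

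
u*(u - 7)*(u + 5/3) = u^3 - 16*u^2/3 - 35*u/3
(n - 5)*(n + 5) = n^2 - 25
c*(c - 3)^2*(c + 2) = c^4 - 4*c^3 - 3*c^2 + 18*c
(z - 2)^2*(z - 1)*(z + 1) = z^4 - 4*z^3 + 3*z^2 + 4*z - 4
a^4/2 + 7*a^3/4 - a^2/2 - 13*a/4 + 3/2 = (a/2 + 1)*(a - 1)*(a - 1/2)*(a + 3)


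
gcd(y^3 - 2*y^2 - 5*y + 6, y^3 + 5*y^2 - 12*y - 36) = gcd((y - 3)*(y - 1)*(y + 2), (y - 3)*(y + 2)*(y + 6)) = y^2 - y - 6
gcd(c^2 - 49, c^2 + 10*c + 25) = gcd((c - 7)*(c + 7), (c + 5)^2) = 1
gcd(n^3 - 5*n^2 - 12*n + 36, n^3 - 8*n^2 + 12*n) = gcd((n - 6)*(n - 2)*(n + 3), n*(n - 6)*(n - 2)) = n^2 - 8*n + 12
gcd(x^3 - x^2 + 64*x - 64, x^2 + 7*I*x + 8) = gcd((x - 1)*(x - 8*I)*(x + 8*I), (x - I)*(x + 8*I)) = x + 8*I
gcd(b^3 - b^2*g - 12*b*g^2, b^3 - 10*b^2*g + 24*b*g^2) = b^2 - 4*b*g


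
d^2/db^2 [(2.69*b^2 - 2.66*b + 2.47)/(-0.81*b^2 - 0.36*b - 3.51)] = (5.05926*b^3 + 36.164232*b^2 - 49.697388*b - 59.5998)/(0.531441*b^6 + 0.708588*b^5 + 7.223661*b^4 + 6.187752*b^3 + 31.302531*b^2 + 13.305708*b + 43.243551)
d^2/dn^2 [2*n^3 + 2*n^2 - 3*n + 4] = 12*n + 4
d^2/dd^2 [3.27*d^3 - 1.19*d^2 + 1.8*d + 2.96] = 19.62*d - 2.38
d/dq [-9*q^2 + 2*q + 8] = 2 - 18*q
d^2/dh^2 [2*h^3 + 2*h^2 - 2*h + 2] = 12*h + 4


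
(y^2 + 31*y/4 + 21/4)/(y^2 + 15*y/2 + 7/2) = (4*y + 3)/(2*(2*y + 1))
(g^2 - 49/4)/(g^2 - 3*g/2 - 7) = (g + 7/2)/(g + 2)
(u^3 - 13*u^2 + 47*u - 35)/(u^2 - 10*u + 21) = (u^2 - 6*u + 5)/(u - 3)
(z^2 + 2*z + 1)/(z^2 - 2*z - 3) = (z + 1)/(z - 3)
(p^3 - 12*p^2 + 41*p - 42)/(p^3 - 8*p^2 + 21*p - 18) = (p - 7)/(p - 3)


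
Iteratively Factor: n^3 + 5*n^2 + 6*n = (n + 3)*(n^2 + 2*n) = n*(n + 3)*(n + 2)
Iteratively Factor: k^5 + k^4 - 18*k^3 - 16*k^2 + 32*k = (k - 4)*(k^4 + 5*k^3 + 2*k^2 - 8*k) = (k - 4)*(k + 4)*(k^3 + k^2 - 2*k) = k*(k - 4)*(k + 4)*(k^2 + k - 2) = k*(k - 4)*(k - 1)*(k + 4)*(k + 2)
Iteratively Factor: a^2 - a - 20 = (a + 4)*(a - 5)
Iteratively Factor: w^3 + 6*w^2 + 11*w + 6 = (w + 1)*(w^2 + 5*w + 6) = (w + 1)*(w + 2)*(w + 3)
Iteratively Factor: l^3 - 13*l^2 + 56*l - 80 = (l - 4)*(l^2 - 9*l + 20) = (l - 5)*(l - 4)*(l - 4)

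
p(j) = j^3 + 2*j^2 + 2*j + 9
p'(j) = 3*j^2 + 4*j + 2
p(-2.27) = 3.07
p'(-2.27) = 8.38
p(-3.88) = -27.06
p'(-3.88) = 31.64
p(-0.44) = 8.42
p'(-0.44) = 0.82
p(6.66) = 406.44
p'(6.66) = 161.71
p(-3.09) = -7.59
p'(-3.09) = 18.28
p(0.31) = 9.84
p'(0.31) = 3.53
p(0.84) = 12.68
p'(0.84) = 7.48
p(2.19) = 33.48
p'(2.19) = 25.15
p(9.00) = 918.00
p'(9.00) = 281.00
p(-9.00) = -576.00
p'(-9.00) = 209.00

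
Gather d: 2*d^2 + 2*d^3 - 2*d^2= 2*d^3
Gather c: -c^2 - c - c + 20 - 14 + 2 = -c^2 - 2*c + 8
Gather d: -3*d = -3*d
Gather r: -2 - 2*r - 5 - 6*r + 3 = -8*r - 4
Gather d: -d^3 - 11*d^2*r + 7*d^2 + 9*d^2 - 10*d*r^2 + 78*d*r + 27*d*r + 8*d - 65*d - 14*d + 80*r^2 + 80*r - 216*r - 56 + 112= -d^3 + d^2*(16 - 11*r) + d*(-10*r^2 + 105*r - 71) + 80*r^2 - 136*r + 56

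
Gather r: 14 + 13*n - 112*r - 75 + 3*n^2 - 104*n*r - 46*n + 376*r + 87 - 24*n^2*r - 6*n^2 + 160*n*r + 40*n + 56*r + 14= -3*n^2 + 7*n + r*(-24*n^2 + 56*n + 320) + 40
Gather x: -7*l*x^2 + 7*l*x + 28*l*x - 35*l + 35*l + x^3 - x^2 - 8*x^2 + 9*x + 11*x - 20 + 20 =x^3 + x^2*(-7*l - 9) + x*(35*l + 20)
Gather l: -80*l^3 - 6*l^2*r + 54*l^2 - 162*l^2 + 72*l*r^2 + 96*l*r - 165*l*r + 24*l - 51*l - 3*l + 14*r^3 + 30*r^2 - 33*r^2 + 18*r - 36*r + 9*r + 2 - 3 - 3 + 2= -80*l^3 + l^2*(-6*r - 108) + l*(72*r^2 - 69*r - 30) + 14*r^3 - 3*r^2 - 9*r - 2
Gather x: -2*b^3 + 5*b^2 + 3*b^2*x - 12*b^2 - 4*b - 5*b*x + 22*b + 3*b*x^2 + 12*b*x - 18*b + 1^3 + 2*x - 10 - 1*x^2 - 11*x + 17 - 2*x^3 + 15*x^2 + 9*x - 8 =-2*b^3 - 7*b^2 - 2*x^3 + x^2*(3*b + 14) + x*(3*b^2 + 7*b)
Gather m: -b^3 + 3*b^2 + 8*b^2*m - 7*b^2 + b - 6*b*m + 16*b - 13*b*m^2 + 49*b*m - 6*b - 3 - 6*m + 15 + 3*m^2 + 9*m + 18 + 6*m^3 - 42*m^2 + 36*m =-b^3 - 4*b^2 + 11*b + 6*m^3 + m^2*(-13*b - 39) + m*(8*b^2 + 43*b + 39) + 30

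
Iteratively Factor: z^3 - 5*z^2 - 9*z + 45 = (z + 3)*(z^2 - 8*z + 15) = (z - 5)*(z + 3)*(z - 3)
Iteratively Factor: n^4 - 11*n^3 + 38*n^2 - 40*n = (n)*(n^3 - 11*n^2 + 38*n - 40) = n*(n - 2)*(n^2 - 9*n + 20) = n*(n - 4)*(n - 2)*(n - 5)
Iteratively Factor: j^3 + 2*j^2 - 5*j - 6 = (j + 1)*(j^2 + j - 6) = (j + 1)*(j + 3)*(j - 2)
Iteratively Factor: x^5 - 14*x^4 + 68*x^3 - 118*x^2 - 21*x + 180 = (x - 4)*(x^4 - 10*x^3 + 28*x^2 - 6*x - 45) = (x - 4)*(x - 3)*(x^3 - 7*x^2 + 7*x + 15) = (x - 4)*(x - 3)*(x + 1)*(x^2 - 8*x + 15) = (x - 5)*(x - 4)*(x - 3)*(x + 1)*(x - 3)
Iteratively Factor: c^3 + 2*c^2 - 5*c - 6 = (c - 2)*(c^2 + 4*c + 3) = (c - 2)*(c + 1)*(c + 3)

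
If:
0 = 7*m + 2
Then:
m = -2/7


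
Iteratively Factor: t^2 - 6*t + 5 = (t - 1)*(t - 5)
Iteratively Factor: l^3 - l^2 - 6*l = (l - 3)*(l^2 + 2*l) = l*(l - 3)*(l + 2)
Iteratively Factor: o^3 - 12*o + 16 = (o - 2)*(o^2 + 2*o - 8) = (o - 2)*(o + 4)*(o - 2)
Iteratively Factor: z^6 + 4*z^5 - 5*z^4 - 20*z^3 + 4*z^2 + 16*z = (z + 2)*(z^5 + 2*z^4 - 9*z^3 - 2*z^2 + 8*z) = (z + 2)*(z + 4)*(z^4 - 2*z^3 - z^2 + 2*z) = (z - 2)*(z + 2)*(z + 4)*(z^3 - z) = (z - 2)*(z + 1)*(z + 2)*(z + 4)*(z^2 - z) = (z - 2)*(z - 1)*(z + 1)*(z + 2)*(z + 4)*(z)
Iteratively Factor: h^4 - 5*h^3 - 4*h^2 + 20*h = (h + 2)*(h^3 - 7*h^2 + 10*h) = (h - 2)*(h + 2)*(h^2 - 5*h) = (h - 5)*(h - 2)*(h + 2)*(h)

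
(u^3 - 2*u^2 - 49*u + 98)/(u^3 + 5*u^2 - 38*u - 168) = (u^2 - 9*u + 14)/(u^2 - 2*u - 24)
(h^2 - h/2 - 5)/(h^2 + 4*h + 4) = (h - 5/2)/(h + 2)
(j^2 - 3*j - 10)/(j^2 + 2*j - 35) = (j + 2)/(j + 7)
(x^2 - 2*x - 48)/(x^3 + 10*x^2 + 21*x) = (x^2 - 2*x - 48)/(x*(x^2 + 10*x + 21))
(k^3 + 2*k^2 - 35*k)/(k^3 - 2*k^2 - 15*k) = (k + 7)/(k + 3)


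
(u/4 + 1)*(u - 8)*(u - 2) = u^3/4 - 3*u^2/2 - 6*u + 16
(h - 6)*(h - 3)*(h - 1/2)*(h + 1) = h^4 - 17*h^3/2 + 13*h^2 + 27*h/2 - 9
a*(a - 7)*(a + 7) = a^3 - 49*a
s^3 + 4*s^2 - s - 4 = (s - 1)*(s + 1)*(s + 4)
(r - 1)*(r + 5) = r^2 + 4*r - 5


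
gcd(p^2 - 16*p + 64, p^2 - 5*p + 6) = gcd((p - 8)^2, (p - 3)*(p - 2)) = 1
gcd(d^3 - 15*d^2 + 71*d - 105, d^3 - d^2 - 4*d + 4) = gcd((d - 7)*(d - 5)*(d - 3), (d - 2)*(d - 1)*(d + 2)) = 1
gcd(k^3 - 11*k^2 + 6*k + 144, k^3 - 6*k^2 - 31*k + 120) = k - 8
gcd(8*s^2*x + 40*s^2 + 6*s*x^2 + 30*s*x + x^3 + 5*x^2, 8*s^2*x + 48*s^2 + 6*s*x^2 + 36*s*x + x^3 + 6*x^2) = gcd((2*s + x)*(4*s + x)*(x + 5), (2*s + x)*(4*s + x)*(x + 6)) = 8*s^2 + 6*s*x + x^2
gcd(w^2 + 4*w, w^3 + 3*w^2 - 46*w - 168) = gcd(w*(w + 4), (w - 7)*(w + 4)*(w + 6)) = w + 4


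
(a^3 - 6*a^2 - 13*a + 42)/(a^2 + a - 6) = a - 7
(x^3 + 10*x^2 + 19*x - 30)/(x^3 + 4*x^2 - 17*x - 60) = (x^2 + 5*x - 6)/(x^2 - x - 12)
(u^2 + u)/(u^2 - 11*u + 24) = u*(u + 1)/(u^2 - 11*u + 24)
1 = 1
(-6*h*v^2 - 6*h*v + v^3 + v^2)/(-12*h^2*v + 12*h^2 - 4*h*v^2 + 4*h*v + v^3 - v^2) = v*(v + 1)/(2*h*v - 2*h + v^2 - v)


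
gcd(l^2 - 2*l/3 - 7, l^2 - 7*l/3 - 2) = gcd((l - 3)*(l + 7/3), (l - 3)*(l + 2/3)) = l - 3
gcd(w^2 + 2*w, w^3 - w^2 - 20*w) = w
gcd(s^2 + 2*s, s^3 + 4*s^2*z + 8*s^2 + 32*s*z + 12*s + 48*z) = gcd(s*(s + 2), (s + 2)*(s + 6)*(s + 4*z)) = s + 2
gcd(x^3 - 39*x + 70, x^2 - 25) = x - 5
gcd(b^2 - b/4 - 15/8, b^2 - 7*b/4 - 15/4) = b + 5/4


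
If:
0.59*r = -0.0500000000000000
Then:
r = -0.08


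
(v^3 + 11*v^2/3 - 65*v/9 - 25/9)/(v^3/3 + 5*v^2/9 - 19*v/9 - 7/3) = (9*v^3 + 33*v^2 - 65*v - 25)/(3*v^3 + 5*v^2 - 19*v - 21)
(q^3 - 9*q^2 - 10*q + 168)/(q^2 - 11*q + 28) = (q^2 - 2*q - 24)/(q - 4)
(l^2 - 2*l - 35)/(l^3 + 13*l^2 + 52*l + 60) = (l - 7)/(l^2 + 8*l + 12)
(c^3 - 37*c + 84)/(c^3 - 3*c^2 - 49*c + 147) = (c - 4)/(c - 7)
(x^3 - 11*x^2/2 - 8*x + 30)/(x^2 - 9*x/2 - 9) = (2*x^2 + x - 10)/(2*x + 3)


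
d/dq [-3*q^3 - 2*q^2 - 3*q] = -9*q^2 - 4*q - 3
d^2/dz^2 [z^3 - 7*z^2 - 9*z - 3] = 6*z - 14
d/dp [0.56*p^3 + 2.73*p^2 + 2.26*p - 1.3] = 1.68*p^2 + 5.46*p + 2.26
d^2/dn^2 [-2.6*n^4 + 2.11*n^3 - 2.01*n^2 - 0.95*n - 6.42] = -31.2*n^2 + 12.66*n - 4.02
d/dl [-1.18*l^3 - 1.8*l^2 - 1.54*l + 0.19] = -3.54*l^2 - 3.6*l - 1.54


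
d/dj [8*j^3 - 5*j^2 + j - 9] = 24*j^2 - 10*j + 1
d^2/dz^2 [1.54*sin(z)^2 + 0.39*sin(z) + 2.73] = -0.39*sin(z) + 3.08*cos(2*z)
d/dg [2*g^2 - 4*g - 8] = 4*g - 4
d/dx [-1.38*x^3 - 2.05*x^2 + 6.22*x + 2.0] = -4.14*x^2 - 4.1*x + 6.22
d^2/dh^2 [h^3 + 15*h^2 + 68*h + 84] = 6*h + 30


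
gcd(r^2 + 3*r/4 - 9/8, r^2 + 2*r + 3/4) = r + 3/2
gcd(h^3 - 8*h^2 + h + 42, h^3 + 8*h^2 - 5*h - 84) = h - 3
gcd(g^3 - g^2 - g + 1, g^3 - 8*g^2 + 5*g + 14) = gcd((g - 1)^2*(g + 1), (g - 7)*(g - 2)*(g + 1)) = g + 1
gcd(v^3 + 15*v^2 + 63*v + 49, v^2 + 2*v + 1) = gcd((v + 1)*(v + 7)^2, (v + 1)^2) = v + 1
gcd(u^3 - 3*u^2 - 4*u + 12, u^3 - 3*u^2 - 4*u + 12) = u^3 - 3*u^2 - 4*u + 12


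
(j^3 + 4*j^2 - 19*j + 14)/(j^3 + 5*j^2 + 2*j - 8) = (j^2 + 5*j - 14)/(j^2 + 6*j + 8)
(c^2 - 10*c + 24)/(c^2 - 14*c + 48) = (c - 4)/(c - 8)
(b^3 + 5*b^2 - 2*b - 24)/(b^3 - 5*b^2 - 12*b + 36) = (b + 4)/(b - 6)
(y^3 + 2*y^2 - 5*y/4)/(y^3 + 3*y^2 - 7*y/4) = (2*y + 5)/(2*y + 7)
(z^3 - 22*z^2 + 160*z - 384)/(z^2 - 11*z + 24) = (z^2 - 14*z + 48)/(z - 3)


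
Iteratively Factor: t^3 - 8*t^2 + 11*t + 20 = (t - 4)*(t^2 - 4*t - 5) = (t - 5)*(t - 4)*(t + 1)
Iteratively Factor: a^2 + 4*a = (a + 4)*(a)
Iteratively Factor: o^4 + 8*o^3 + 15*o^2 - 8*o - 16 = (o + 4)*(o^3 + 4*o^2 - o - 4) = (o + 4)^2*(o^2 - 1) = (o + 1)*(o + 4)^2*(o - 1)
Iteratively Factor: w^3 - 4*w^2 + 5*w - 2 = (w - 1)*(w^2 - 3*w + 2) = (w - 1)^2*(w - 2)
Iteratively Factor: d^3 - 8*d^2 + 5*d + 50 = (d + 2)*(d^2 - 10*d + 25) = (d - 5)*(d + 2)*(d - 5)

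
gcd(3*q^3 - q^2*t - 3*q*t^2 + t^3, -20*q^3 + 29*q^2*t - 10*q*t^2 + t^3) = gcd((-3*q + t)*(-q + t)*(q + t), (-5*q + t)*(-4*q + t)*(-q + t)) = q - t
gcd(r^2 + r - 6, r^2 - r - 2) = r - 2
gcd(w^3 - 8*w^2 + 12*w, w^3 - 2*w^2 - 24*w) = w^2 - 6*w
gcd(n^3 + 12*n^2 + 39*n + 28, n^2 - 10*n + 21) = 1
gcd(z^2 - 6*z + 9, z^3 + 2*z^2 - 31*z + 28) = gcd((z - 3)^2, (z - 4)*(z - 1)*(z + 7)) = 1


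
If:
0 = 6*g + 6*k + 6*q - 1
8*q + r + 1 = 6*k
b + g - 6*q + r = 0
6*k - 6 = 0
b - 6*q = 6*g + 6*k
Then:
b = 1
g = -53/45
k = 1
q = 31/90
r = 101/45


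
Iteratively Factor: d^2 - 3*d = (d)*(d - 3)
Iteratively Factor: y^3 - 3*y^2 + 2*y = (y)*(y^2 - 3*y + 2) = y*(y - 1)*(y - 2)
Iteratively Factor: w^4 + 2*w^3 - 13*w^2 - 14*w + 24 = (w - 1)*(w^3 + 3*w^2 - 10*w - 24) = (w - 1)*(w + 4)*(w^2 - w - 6) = (w - 1)*(w + 2)*(w + 4)*(w - 3)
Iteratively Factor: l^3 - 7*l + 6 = (l - 2)*(l^2 + 2*l - 3) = (l - 2)*(l + 3)*(l - 1)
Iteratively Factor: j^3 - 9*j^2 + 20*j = (j - 4)*(j^2 - 5*j) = j*(j - 4)*(j - 5)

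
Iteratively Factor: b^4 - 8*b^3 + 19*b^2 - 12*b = (b)*(b^3 - 8*b^2 + 19*b - 12) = b*(b - 1)*(b^2 - 7*b + 12) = b*(b - 4)*(b - 1)*(b - 3)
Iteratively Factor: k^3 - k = (k - 1)*(k^2 + k) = (k - 1)*(k + 1)*(k)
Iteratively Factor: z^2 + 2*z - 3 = (z + 3)*(z - 1)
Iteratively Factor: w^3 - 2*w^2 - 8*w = (w - 4)*(w^2 + 2*w) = w*(w - 4)*(w + 2)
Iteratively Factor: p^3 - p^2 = (p)*(p^2 - p) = p^2*(p - 1)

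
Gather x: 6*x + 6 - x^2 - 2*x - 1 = -x^2 + 4*x + 5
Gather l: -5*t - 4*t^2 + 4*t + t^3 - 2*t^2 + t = t^3 - 6*t^2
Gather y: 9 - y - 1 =8 - y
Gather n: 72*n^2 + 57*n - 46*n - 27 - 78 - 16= 72*n^2 + 11*n - 121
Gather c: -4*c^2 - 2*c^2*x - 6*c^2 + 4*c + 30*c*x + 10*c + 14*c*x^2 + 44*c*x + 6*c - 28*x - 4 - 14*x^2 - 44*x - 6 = c^2*(-2*x - 10) + c*(14*x^2 + 74*x + 20) - 14*x^2 - 72*x - 10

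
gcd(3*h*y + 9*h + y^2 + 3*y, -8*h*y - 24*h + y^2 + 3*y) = y + 3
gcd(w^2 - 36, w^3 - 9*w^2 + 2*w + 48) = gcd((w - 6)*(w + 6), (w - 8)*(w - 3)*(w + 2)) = 1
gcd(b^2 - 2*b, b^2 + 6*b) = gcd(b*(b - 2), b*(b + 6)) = b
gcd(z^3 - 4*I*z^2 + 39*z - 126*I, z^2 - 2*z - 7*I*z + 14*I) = z - 7*I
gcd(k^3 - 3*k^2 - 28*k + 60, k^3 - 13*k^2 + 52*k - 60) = k^2 - 8*k + 12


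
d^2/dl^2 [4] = 0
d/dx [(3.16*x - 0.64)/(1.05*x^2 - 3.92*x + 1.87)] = (-3.318*x^2 + 1.344*x + 3.4004)/(1.1025*x^4 - 8.232*x^3 + 19.2934*x^2 - 14.6608*x + 3.4969)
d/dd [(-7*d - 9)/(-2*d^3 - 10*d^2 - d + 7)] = (14*d^3 + 70*d^2 + 7*d - (7*d + 9)*(6*d^2 + 20*d + 1) - 49)/(2*d^3 + 10*d^2 + d - 7)^2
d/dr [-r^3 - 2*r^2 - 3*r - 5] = -3*r^2 - 4*r - 3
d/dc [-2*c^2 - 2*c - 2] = -4*c - 2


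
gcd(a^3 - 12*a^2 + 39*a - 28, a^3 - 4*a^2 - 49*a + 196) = a^2 - 11*a + 28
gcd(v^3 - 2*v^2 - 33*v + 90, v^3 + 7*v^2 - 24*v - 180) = v^2 + v - 30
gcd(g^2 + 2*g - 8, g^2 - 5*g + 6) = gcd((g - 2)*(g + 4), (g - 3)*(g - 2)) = g - 2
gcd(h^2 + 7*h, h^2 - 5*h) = h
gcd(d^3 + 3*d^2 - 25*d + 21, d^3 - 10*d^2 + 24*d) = 1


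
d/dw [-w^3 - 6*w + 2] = -3*w^2 - 6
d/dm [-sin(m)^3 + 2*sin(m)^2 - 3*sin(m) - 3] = (-3*sin(m)^2 + 4*sin(m) - 3)*cos(m)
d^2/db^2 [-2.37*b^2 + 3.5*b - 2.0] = -4.74000000000000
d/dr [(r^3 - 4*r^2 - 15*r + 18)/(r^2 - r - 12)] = (r^2 - 8*r + 22)/(r^2 - 8*r + 16)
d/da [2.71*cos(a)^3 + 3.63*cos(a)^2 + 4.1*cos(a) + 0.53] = (8.13*sin(a)^2 - 7.26*cos(a) - 12.23)*sin(a)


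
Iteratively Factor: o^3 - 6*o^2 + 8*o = (o - 2)*(o^2 - 4*o) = o*(o - 2)*(o - 4)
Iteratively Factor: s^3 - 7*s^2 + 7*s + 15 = (s - 3)*(s^2 - 4*s - 5) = (s - 5)*(s - 3)*(s + 1)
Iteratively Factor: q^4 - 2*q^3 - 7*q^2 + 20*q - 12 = (q - 2)*(q^3 - 7*q + 6) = (q - 2)^2*(q^2 + 2*q - 3) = (q - 2)^2*(q + 3)*(q - 1)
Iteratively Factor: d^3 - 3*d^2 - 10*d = (d + 2)*(d^2 - 5*d) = (d - 5)*(d + 2)*(d)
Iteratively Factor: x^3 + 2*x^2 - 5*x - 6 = (x + 1)*(x^2 + x - 6) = (x - 2)*(x + 1)*(x + 3)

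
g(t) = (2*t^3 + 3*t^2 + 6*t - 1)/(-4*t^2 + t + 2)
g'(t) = (8*t - 1)*(2*t^3 + 3*t^2 + 6*t - 1)/(-4*t^2 + t + 2)^2 + (6*t^2 + 6*t + 6)/(-4*t^2 + t + 2) = (-8*t^4 + 4*t^3 + 39*t^2 + 4*t + 13)/(16*t^4 - 8*t^3 - 15*t^2 + 4*t + 4)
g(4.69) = -3.68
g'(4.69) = -0.39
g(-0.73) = 5.29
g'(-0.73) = 36.42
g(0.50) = 2.00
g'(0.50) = 11.00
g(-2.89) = 1.21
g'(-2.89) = -0.28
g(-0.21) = -1.33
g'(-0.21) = 5.31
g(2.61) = -3.12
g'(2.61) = -0.02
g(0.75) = 12.06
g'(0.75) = 148.38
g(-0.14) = -1.00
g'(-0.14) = 4.16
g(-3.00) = 1.24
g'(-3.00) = -0.30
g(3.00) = -3.16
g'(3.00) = -0.17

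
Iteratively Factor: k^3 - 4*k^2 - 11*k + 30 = (k - 5)*(k^2 + k - 6) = (k - 5)*(k - 2)*(k + 3)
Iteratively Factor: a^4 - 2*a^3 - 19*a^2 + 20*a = (a)*(a^3 - 2*a^2 - 19*a + 20) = a*(a - 1)*(a^2 - a - 20) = a*(a - 5)*(a - 1)*(a + 4)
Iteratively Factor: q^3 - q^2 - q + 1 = (q - 1)*(q^2 - 1) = (q - 1)*(q + 1)*(q - 1)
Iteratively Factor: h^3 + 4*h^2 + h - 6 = (h + 2)*(h^2 + 2*h - 3) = (h - 1)*(h + 2)*(h + 3)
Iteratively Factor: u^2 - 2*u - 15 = (u + 3)*(u - 5)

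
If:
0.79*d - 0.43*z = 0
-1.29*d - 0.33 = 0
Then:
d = -0.26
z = -0.47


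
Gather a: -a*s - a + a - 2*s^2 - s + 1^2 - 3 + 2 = -a*s - 2*s^2 - s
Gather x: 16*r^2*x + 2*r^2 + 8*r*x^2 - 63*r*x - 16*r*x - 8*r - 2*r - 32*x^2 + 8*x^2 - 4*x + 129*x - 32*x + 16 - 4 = 2*r^2 - 10*r + x^2*(8*r - 24) + x*(16*r^2 - 79*r + 93) + 12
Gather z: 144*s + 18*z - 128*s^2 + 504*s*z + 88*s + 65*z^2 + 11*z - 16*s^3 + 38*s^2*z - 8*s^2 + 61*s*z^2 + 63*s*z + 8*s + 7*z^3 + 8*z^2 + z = -16*s^3 - 136*s^2 + 240*s + 7*z^3 + z^2*(61*s + 73) + z*(38*s^2 + 567*s + 30)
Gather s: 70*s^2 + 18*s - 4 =70*s^2 + 18*s - 4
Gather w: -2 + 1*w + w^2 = w^2 + w - 2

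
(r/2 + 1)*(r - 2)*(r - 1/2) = r^3/2 - r^2/4 - 2*r + 1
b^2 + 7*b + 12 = (b + 3)*(b + 4)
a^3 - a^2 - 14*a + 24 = (a - 3)*(a - 2)*(a + 4)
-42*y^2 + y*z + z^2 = (-6*y + z)*(7*y + z)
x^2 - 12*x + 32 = (x - 8)*(x - 4)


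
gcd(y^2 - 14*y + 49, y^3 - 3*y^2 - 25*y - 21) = y - 7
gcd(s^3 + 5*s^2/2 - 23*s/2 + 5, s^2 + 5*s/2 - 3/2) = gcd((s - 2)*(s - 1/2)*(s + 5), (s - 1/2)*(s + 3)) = s - 1/2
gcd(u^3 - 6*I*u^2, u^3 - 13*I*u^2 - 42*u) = u^2 - 6*I*u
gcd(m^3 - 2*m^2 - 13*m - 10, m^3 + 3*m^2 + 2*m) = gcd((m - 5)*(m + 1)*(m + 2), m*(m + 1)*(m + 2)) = m^2 + 3*m + 2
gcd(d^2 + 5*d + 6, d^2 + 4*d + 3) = d + 3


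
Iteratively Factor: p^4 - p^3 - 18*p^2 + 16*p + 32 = (p - 4)*(p^3 + 3*p^2 - 6*p - 8) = (p - 4)*(p - 2)*(p^2 + 5*p + 4) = (p - 4)*(p - 2)*(p + 4)*(p + 1)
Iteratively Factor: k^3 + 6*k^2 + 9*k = (k + 3)*(k^2 + 3*k) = k*(k + 3)*(k + 3)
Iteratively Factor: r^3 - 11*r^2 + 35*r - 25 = (r - 5)*(r^2 - 6*r + 5) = (r - 5)*(r - 1)*(r - 5)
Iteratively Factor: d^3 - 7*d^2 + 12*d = (d - 4)*(d^2 - 3*d) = (d - 4)*(d - 3)*(d)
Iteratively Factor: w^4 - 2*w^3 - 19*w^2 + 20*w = (w)*(w^3 - 2*w^2 - 19*w + 20) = w*(w - 5)*(w^2 + 3*w - 4) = w*(w - 5)*(w + 4)*(w - 1)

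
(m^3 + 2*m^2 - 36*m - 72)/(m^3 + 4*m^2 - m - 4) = (m^3 + 2*m^2 - 36*m - 72)/(m^3 + 4*m^2 - m - 4)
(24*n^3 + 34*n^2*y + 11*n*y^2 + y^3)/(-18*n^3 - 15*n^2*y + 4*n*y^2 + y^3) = (4*n + y)/(-3*n + y)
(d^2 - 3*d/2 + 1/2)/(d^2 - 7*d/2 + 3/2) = (d - 1)/(d - 3)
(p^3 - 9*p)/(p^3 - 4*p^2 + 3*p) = (p + 3)/(p - 1)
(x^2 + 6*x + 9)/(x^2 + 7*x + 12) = (x + 3)/(x + 4)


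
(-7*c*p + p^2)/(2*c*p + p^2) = (-7*c + p)/(2*c + p)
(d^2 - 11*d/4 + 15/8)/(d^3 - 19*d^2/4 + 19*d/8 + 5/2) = (2*d - 3)/(2*d^2 - 7*d - 4)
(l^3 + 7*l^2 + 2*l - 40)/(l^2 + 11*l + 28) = (l^2 + 3*l - 10)/(l + 7)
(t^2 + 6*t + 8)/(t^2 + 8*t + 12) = (t + 4)/(t + 6)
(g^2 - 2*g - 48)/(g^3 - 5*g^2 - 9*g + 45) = (g^2 - 2*g - 48)/(g^3 - 5*g^2 - 9*g + 45)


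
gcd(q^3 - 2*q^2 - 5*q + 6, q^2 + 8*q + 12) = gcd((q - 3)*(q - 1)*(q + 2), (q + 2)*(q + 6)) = q + 2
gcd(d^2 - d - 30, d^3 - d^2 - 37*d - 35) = d + 5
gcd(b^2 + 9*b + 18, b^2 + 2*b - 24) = b + 6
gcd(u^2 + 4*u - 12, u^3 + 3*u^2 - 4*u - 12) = u - 2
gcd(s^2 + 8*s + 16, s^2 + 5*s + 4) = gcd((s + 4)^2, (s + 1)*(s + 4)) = s + 4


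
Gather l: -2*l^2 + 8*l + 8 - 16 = -2*l^2 + 8*l - 8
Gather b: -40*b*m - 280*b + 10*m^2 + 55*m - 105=b*(-40*m - 280) + 10*m^2 + 55*m - 105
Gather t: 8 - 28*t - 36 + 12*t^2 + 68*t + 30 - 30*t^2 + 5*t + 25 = -18*t^2 + 45*t + 27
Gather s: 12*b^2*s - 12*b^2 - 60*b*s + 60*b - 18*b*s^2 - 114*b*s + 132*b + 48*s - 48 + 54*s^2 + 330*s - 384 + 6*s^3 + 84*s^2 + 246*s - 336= -12*b^2 + 192*b + 6*s^3 + s^2*(138 - 18*b) + s*(12*b^2 - 174*b + 624) - 768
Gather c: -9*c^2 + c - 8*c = -9*c^2 - 7*c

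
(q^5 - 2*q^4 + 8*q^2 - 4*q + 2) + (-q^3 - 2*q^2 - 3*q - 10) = q^5 - 2*q^4 - q^3 + 6*q^2 - 7*q - 8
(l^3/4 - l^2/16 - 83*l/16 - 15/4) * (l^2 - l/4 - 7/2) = l^5/4 - l^4/8 - 387*l^3/64 - 143*l^2/64 + 611*l/32 + 105/8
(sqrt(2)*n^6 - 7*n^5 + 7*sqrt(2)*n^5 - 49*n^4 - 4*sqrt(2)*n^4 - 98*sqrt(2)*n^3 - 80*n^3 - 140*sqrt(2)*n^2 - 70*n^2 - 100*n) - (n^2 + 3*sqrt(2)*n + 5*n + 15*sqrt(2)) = sqrt(2)*n^6 - 7*n^5 + 7*sqrt(2)*n^5 - 49*n^4 - 4*sqrt(2)*n^4 - 98*sqrt(2)*n^3 - 80*n^3 - 140*sqrt(2)*n^2 - 71*n^2 - 105*n - 3*sqrt(2)*n - 15*sqrt(2)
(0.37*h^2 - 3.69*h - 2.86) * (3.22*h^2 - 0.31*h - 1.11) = 1.1914*h^4 - 11.9965*h^3 - 8.476*h^2 + 4.9825*h + 3.1746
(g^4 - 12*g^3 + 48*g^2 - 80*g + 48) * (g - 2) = g^5 - 14*g^4 + 72*g^3 - 176*g^2 + 208*g - 96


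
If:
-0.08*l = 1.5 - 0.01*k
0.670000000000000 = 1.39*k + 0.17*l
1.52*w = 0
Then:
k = 2.73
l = -18.41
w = 0.00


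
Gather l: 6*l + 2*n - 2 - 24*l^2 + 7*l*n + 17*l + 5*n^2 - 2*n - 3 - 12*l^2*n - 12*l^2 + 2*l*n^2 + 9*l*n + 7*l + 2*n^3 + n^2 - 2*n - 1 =l^2*(-12*n - 36) + l*(2*n^2 + 16*n + 30) + 2*n^3 + 6*n^2 - 2*n - 6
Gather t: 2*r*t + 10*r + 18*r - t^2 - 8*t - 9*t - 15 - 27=28*r - t^2 + t*(2*r - 17) - 42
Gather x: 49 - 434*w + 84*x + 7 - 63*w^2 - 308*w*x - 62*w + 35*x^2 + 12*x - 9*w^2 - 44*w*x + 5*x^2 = -72*w^2 - 496*w + 40*x^2 + x*(96 - 352*w) + 56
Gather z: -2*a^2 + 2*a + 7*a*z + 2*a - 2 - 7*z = -2*a^2 + 4*a + z*(7*a - 7) - 2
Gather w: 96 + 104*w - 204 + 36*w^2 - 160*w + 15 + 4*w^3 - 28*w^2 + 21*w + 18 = 4*w^3 + 8*w^2 - 35*w - 75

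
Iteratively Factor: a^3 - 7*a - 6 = (a - 3)*(a^2 + 3*a + 2) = (a - 3)*(a + 1)*(a + 2)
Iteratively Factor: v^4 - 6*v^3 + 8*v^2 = (v)*(v^3 - 6*v^2 + 8*v) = v*(v - 4)*(v^2 - 2*v) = v*(v - 4)*(v - 2)*(v)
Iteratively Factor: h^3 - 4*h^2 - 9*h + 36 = (h - 3)*(h^2 - h - 12) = (h - 3)*(h + 3)*(h - 4)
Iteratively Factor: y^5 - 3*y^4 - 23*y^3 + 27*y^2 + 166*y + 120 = (y - 5)*(y^4 + 2*y^3 - 13*y^2 - 38*y - 24) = (y - 5)*(y - 4)*(y^3 + 6*y^2 + 11*y + 6) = (y - 5)*(y - 4)*(y + 2)*(y^2 + 4*y + 3) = (y - 5)*(y - 4)*(y + 1)*(y + 2)*(y + 3)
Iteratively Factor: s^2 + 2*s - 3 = (s - 1)*(s + 3)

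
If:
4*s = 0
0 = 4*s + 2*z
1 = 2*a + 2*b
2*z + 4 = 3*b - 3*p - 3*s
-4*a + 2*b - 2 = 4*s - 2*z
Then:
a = -1/6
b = 2/3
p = -2/3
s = 0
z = 0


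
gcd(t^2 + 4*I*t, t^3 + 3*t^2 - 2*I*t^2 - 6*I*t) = t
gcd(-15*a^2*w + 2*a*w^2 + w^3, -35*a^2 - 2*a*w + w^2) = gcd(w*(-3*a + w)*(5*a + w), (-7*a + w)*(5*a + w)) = 5*a + w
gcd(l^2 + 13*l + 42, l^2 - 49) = l + 7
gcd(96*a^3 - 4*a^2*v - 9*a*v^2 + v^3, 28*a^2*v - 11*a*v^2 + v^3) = -4*a + v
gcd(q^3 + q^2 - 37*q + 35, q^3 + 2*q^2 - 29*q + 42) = q + 7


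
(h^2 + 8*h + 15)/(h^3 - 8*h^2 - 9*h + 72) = (h + 5)/(h^2 - 11*h + 24)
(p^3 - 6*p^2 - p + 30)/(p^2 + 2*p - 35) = (p^2 - p - 6)/(p + 7)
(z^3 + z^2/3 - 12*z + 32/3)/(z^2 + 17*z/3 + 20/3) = (3*z^2 - 11*z + 8)/(3*z + 5)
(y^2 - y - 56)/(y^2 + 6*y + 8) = (y^2 - y - 56)/(y^2 + 6*y + 8)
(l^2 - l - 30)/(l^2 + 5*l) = (l - 6)/l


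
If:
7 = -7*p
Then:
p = -1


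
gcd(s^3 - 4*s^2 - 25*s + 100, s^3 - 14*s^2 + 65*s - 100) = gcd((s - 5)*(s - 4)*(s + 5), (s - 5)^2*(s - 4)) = s^2 - 9*s + 20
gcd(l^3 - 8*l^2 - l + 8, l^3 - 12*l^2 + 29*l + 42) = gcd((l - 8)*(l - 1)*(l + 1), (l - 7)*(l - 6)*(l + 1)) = l + 1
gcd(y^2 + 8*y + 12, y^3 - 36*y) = y + 6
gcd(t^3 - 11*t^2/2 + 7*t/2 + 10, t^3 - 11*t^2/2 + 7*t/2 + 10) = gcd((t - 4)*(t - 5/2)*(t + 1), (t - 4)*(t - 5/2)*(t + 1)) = t^3 - 11*t^2/2 + 7*t/2 + 10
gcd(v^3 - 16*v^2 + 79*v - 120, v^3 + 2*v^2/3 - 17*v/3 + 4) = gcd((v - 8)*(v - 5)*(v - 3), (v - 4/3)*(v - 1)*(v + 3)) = 1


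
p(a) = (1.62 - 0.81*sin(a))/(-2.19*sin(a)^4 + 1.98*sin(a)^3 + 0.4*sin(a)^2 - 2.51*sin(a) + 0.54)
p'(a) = (1.62 - 0.81*sin(a))*(8.76*sin(a)^3*cos(a) - 5.94*sin(a)^2*cos(a) - 0.8*sin(a)*cos(a) + 2.51*cos(a))/(-2.19*sin(a)^4 + 1.98*sin(a)^3 + 0.4*sin(a)^2 - 2.51*sin(a) + 0.54)^2 - 0.81*cos(a)/(-2.19*sin(a)^4 + 1.98*sin(a)^3 + 0.4*sin(a)^2 - 2.51*sin(a) + 0.54)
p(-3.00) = 1.94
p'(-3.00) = -4.41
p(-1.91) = -18.38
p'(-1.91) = 439.58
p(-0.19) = 1.75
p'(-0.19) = 3.28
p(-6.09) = 17.46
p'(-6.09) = 439.66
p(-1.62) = -3.44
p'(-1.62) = 2.66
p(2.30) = -1.05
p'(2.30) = -2.19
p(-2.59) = 1.35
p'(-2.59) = 0.43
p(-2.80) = 1.43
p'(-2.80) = -1.24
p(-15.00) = 1.53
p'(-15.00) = 2.00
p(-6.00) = -13.90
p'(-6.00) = 275.85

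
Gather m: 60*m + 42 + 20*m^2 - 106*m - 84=20*m^2 - 46*m - 42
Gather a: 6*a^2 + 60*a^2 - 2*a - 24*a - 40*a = 66*a^2 - 66*a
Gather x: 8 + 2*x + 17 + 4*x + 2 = 6*x + 27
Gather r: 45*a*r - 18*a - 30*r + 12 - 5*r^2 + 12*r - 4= -18*a - 5*r^2 + r*(45*a - 18) + 8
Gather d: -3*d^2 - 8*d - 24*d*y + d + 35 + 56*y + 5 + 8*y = -3*d^2 + d*(-24*y - 7) + 64*y + 40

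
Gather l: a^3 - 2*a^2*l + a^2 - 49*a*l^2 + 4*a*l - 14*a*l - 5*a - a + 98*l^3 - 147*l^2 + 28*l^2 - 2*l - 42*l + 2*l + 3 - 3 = a^3 + a^2 - 6*a + 98*l^3 + l^2*(-49*a - 119) + l*(-2*a^2 - 10*a - 42)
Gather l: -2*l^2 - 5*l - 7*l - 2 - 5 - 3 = -2*l^2 - 12*l - 10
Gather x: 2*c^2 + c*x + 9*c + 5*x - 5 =2*c^2 + 9*c + x*(c + 5) - 5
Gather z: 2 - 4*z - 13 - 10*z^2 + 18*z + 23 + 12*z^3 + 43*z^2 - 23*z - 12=12*z^3 + 33*z^2 - 9*z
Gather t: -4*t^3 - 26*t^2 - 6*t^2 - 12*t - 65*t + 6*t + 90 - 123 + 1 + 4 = -4*t^3 - 32*t^2 - 71*t - 28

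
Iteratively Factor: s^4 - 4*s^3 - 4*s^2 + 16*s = (s - 2)*(s^3 - 2*s^2 - 8*s) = s*(s - 2)*(s^2 - 2*s - 8) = s*(s - 2)*(s + 2)*(s - 4)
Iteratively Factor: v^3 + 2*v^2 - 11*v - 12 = (v - 3)*(v^2 + 5*v + 4) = (v - 3)*(v + 1)*(v + 4)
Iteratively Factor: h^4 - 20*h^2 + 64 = (h + 2)*(h^3 - 2*h^2 - 16*h + 32) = (h - 4)*(h + 2)*(h^2 + 2*h - 8) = (h - 4)*(h - 2)*(h + 2)*(h + 4)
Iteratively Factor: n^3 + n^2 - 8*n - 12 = (n + 2)*(n^2 - n - 6) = (n - 3)*(n + 2)*(n + 2)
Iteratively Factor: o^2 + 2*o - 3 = (o + 3)*(o - 1)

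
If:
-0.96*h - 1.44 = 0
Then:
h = -1.50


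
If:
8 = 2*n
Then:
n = 4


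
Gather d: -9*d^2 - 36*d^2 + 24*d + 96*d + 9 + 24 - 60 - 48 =-45*d^2 + 120*d - 75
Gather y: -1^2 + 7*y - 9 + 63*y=70*y - 10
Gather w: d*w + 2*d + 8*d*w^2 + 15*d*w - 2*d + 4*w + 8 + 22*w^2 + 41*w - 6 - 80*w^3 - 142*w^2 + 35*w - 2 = -80*w^3 + w^2*(8*d - 120) + w*(16*d + 80)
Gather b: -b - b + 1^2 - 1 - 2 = -2*b - 2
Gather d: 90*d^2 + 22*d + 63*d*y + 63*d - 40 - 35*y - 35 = 90*d^2 + d*(63*y + 85) - 35*y - 75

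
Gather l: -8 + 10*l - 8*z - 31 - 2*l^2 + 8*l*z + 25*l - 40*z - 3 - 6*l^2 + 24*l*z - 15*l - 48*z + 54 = -8*l^2 + l*(32*z + 20) - 96*z + 12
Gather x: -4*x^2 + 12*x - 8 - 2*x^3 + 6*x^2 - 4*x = -2*x^3 + 2*x^2 + 8*x - 8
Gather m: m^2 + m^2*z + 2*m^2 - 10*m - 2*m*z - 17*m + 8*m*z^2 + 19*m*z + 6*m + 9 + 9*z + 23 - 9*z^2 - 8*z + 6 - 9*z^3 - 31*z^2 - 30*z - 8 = m^2*(z + 3) + m*(8*z^2 + 17*z - 21) - 9*z^3 - 40*z^2 - 29*z + 30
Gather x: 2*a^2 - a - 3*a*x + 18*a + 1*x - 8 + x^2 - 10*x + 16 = 2*a^2 + 17*a + x^2 + x*(-3*a - 9) + 8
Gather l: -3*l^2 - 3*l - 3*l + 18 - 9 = -3*l^2 - 6*l + 9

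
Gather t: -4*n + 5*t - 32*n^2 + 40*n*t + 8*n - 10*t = -32*n^2 + 4*n + t*(40*n - 5)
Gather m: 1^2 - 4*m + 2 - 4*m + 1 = 4 - 8*m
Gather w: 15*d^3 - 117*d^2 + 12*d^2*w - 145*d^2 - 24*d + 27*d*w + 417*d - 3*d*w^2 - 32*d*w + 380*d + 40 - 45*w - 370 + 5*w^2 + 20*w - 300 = 15*d^3 - 262*d^2 + 773*d + w^2*(5 - 3*d) + w*(12*d^2 - 5*d - 25) - 630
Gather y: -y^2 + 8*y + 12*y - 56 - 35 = -y^2 + 20*y - 91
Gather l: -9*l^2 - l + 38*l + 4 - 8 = -9*l^2 + 37*l - 4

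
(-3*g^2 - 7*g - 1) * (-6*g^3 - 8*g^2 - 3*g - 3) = 18*g^5 + 66*g^4 + 71*g^3 + 38*g^2 + 24*g + 3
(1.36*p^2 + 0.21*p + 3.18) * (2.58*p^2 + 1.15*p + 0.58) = 3.5088*p^4 + 2.1058*p^3 + 9.2347*p^2 + 3.7788*p + 1.8444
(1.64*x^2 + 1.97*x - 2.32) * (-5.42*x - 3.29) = -8.8888*x^3 - 16.073*x^2 + 6.0931*x + 7.6328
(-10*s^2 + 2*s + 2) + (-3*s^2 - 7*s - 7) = -13*s^2 - 5*s - 5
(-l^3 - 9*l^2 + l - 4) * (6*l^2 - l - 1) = -6*l^5 - 53*l^4 + 16*l^3 - 16*l^2 + 3*l + 4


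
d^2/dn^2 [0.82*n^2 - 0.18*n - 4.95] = 1.64000000000000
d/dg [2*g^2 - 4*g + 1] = 4*g - 4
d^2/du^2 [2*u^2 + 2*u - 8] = 4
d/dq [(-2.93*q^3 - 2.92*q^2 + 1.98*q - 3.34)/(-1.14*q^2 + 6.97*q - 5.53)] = (3.3402*q^4 - 40.8442*q^3 + 30.5135*q^2 + 24.68*q + 12.3304)/(1.2996*q^4 - 15.8916*q^3 + 61.1893*q^2 - 77.0882*q + 30.5809)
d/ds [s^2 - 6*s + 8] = 2*s - 6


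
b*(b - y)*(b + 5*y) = b^3 + 4*b^2*y - 5*b*y^2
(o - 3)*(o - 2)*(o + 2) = o^3 - 3*o^2 - 4*o + 12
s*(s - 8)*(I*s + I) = I*s^3 - 7*I*s^2 - 8*I*s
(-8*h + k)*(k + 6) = -8*h*k - 48*h + k^2 + 6*k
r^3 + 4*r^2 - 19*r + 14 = (r - 2)*(r - 1)*(r + 7)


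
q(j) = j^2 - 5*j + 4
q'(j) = 2*j - 5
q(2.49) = -2.25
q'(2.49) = -0.02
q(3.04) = -1.96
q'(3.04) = 1.08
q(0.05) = 3.75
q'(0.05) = -4.90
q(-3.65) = 35.57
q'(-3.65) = -12.30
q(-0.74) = 8.25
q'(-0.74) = -6.48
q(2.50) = -2.25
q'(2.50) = 0.00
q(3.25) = -1.69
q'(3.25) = 1.50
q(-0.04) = 4.20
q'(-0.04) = -5.08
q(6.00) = 10.00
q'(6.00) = 7.00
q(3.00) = -2.00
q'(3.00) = 1.00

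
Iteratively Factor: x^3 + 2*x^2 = (x)*(x^2 + 2*x) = x^2*(x + 2)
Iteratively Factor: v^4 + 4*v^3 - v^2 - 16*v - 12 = (v - 2)*(v^3 + 6*v^2 + 11*v + 6) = (v - 2)*(v + 1)*(v^2 + 5*v + 6) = (v - 2)*(v + 1)*(v + 3)*(v + 2)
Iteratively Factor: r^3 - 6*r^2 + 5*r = (r - 5)*(r^2 - r) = r*(r - 5)*(r - 1)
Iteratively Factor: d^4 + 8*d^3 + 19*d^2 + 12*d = (d + 1)*(d^3 + 7*d^2 + 12*d) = d*(d + 1)*(d^2 + 7*d + 12) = d*(d + 1)*(d + 4)*(d + 3)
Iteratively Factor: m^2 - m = (m - 1)*(m)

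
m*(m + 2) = m^2 + 2*m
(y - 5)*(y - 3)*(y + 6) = y^3 - 2*y^2 - 33*y + 90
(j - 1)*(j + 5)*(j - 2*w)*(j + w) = j^4 - j^3*w + 4*j^3 - 2*j^2*w^2 - 4*j^2*w - 5*j^2 - 8*j*w^2 + 5*j*w + 10*w^2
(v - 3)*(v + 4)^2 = v^3 + 5*v^2 - 8*v - 48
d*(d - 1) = d^2 - d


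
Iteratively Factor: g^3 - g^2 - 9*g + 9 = (g - 3)*(g^2 + 2*g - 3) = (g - 3)*(g + 3)*(g - 1)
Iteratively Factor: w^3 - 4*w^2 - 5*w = (w + 1)*(w^2 - 5*w) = (w - 5)*(w + 1)*(w)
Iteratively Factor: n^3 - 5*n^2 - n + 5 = (n - 5)*(n^2 - 1) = (n - 5)*(n - 1)*(n + 1)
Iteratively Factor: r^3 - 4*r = (r + 2)*(r^2 - 2*r) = r*(r + 2)*(r - 2)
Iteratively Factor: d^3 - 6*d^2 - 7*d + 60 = (d - 5)*(d^2 - d - 12) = (d - 5)*(d + 3)*(d - 4)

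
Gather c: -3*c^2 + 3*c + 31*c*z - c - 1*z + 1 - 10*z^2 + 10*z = -3*c^2 + c*(31*z + 2) - 10*z^2 + 9*z + 1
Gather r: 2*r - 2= 2*r - 2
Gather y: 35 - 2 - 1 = 32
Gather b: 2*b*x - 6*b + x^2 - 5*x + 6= b*(2*x - 6) + x^2 - 5*x + 6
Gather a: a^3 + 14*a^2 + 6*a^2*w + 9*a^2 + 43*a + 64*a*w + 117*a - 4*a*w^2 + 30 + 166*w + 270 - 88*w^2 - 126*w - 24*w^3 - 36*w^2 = a^3 + a^2*(6*w + 23) + a*(-4*w^2 + 64*w + 160) - 24*w^3 - 124*w^2 + 40*w + 300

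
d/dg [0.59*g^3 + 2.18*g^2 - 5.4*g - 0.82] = 1.77*g^2 + 4.36*g - 5.4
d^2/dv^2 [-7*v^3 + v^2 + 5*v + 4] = 2 - 42*v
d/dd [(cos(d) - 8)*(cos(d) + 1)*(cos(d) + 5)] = (-3*cos(d)^2 + 4*cos(d) + 43)*sin(d)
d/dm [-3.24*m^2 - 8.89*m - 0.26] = -6.48*m - 8.89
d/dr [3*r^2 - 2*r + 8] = 6*r - 2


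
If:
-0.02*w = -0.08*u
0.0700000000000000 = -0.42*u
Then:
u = -0.17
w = -0.67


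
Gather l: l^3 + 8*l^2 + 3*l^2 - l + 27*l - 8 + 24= l^3 + 11*l^2 + 26*l + 16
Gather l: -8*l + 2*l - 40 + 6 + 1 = -6*l - 33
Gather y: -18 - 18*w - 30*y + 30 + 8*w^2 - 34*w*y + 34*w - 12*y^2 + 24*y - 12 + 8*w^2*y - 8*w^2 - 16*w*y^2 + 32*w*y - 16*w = y^2*(-16*w - 12) + y*(8*w^2 - 2*w - 6)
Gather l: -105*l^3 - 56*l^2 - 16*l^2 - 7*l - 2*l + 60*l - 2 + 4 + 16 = -105*l^3 - 72*l^2 + 51*l + 18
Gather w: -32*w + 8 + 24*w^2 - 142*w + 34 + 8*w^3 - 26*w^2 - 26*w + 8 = 8*w^3 - 2*w^2 - 200*w + 50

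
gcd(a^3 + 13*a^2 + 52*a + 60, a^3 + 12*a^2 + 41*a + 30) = a^2 + 11*a + 30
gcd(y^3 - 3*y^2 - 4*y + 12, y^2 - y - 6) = y^2 - y - 6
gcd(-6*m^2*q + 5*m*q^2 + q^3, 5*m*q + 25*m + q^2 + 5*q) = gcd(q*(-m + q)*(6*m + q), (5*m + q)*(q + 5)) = 1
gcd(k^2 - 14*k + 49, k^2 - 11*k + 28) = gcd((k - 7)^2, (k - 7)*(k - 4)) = k - 7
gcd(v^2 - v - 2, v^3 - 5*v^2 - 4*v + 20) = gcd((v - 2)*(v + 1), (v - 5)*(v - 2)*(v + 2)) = v - 2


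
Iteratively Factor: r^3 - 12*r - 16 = (r - 4)*(r^2 + 4*r + 4) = (r - 4)*(r + 2)*(r + 2)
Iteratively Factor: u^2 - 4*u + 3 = (u - 1)*(u - 3)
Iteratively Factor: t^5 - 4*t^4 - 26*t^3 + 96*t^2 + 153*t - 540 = (t - 3)*(t^4 - t^3 - 29*t^2 + 9*t + 180) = (t - 5)*(t - 3)*(t^3 + 4*t^2 - 9*t - 36) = (t - 5)*(t - 3)*(t + 3)*(t^2 + t - 12) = (t - 5)*(t - 3)*(t + 3)*(t + 4)*(t - 3)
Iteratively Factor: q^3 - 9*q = (q)*(q^2 - 9) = q*(q - 3)*(q + 3)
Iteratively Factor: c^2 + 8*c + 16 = (c + 4)*(c + 4)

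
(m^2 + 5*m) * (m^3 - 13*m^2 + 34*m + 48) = m^5 - 8*m^4 - 31*m^3 + 218*m^2 + 240*m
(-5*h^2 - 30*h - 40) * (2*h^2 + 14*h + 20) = -10*h^4 - 130*h^3 - 600*h^2 - 1160*h - 800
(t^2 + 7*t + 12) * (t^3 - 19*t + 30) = t^5 + 7*t^4 - 7*t^3 - 103*t^2 - 18*t + 360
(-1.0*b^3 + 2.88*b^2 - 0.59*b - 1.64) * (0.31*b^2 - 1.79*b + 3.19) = -0.31*b^5 + 2.6828*b^4 - 8.5281*b^3 + 9.7349*b^2 + 1.0535*b - 5.2316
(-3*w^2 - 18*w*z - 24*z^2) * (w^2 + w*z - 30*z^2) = -3*w^4 - 21*w^3*z + 48*w^2*z^2 + 516*w*z^3 + 720*z^4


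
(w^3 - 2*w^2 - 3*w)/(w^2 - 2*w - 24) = w*(-w^2 + 2*w + 3)/(-w^2 + 2*w + 24)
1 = 1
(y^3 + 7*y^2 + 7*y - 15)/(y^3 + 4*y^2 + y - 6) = (y + 5)/(y + 2)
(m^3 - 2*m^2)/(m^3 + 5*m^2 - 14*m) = m/(m + 7)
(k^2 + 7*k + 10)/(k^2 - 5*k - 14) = (k + 5)/(k - 7)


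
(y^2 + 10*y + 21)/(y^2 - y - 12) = (y + 7)/(y - 4)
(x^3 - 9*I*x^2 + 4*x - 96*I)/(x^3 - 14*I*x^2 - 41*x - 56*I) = (x^2 - I*x + 12)/(x^2 - 6*I*x + 7)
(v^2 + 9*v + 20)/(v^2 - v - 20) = (v + 5)/(v - 5)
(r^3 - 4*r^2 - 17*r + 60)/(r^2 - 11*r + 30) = (r^2 + r - 12)/(r - 6)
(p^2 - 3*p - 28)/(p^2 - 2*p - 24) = (p - 7)/(p - 6)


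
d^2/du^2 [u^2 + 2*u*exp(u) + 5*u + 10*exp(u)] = 2*u*exp(u) + 14*exp(u) + 2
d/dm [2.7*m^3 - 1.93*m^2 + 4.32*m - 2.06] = 8.1*m^2 - 3.86*m + 4.32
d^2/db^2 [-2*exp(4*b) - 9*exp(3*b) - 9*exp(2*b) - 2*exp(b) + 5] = (-32*exp(3*b) - 81*exp(2*b) - 36*exp(b) - 2)*exp(b)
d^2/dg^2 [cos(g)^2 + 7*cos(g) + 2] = -7*cos(g) - 2*cos(2*g)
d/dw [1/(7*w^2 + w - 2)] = (-14*w - 1)/(7*w^2 + w - 2)^2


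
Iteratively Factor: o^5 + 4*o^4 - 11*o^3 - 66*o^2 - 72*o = (o + 2)*(o^4 + 2*o^3 - 15*o^2 - 36*o) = o*(o + 2)*(o^3 + 2*o^2 - 15*o - 36) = o*(o + 2)*(o + 3)*(o^2 - o - 12) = o*(o - 4)*(o + 2)*(o + 3)*(o + 3)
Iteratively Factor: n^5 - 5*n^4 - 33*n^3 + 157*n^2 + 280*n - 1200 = (n + 4)*(n^4 - 9*n^3 + 3*n^2 + 145*n - 300) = (n - 3)*(n + 4)*(n^3 - 6*n^2 - 15*n + 100) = (n - 3)*(n + 4)^2*(n^2 - 10*n + 25) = (n - 5)*(n - 3)*(n + 4)^2*(n - 5)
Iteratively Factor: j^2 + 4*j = (j + 4)*(j)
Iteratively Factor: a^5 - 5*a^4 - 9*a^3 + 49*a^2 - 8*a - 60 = (a - 5)*(a^4 - 9*a^2 + 4*a + 12) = (a - 5)*(a - 2)*(a^3 + 2*a^2 - 5*a - 6) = (a - 5)*(a - 2)*(a + 3)*(a^2 - a - 2) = (a - 5)*(a - 2)^2*(a + 3)*(a + 1)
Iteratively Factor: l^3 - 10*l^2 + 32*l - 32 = (l - 4)*(l^2 - 6*l + 8) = (l - 4)*(l - 2)*(l - 4)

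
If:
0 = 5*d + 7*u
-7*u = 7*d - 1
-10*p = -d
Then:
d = 1/2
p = 1/20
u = -5/14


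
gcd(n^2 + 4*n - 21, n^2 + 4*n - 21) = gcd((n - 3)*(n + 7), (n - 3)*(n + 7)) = n^2 + 4*n - 21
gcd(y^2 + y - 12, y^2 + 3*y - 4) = y + 4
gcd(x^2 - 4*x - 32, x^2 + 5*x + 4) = x + 4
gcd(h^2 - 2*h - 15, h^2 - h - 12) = h + 3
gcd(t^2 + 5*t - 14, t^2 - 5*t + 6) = t - 2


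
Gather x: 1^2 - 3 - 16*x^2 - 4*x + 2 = -16*x^2 - 4*x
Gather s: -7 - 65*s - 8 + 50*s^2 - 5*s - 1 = 50*s^2 - 70*s - 16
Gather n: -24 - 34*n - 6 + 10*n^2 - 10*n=10*n^2 - 44*n - 30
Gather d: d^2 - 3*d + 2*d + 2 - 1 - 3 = d^2 - d - 2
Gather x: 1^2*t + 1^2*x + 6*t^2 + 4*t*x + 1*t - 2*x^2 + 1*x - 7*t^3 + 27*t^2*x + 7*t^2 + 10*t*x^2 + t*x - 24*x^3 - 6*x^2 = -7*t^3 + 13*t^2 + 2*t - 24*x^3 + x^2*(10*t - 8) + x*(27*t^2 + 5*t + 2)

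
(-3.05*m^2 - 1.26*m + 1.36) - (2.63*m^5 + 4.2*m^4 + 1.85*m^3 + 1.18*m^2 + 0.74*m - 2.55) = -2.63*m^5 - 4.2*m^4 - 1.85*m^3 - 4.23*m^2 - 2.0*m + 3.91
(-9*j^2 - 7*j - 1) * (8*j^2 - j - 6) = -72*j^4 - 47*j^3 + 53*j^2 + 43*j + 6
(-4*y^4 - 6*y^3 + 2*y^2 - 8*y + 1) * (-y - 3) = 4*y^5 + 18*y^4 + 16*y^3 + 2*y^2 + 23*y - 3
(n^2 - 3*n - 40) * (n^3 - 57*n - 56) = n^5 - 3*n^4 - 97*n^3 + 115*n^2 + 2448*n + 2240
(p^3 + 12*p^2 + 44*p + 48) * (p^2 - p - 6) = p^5 + 11*p^4 + 26*p^3 - 68*p^2 - 312*p - 288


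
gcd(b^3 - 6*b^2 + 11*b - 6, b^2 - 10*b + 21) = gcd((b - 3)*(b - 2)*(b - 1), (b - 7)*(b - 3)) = b - 3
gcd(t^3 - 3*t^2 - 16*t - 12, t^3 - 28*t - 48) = t^2 - 4*t - 12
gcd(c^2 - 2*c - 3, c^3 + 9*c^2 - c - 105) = c - 3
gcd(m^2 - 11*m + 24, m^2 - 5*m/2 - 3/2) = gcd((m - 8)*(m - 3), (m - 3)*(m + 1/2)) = m - 3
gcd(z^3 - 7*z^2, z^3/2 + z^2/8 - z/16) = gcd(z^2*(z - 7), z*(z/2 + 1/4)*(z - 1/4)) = z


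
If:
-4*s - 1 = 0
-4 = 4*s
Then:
No Solution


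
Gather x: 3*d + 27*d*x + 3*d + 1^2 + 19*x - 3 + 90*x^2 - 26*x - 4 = 6*d + 90*x^2 + x*(27*d - 7) - 6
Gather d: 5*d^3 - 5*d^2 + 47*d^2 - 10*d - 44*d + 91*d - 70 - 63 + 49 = 5*d^3 + 42*d^2 + 37*d - 84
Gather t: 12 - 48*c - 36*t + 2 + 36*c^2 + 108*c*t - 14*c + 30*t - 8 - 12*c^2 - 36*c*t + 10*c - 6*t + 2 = 24*c^2 - 52*c + t*(72*c - 12) + 8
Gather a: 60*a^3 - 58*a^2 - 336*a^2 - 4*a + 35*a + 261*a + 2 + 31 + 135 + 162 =60*a^3 - 394*a^2 + 292*a + 330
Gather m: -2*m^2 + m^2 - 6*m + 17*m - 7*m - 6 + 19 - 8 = -m^2 + 4*m + 5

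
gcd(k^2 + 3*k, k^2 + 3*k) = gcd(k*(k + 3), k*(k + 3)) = k^2 + 3*k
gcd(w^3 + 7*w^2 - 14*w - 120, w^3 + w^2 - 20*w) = w^2 + w - 20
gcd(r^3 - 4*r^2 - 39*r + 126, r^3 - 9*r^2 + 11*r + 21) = r^2 - 10*r + 21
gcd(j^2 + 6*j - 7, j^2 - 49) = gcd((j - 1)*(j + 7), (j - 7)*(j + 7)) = j + 7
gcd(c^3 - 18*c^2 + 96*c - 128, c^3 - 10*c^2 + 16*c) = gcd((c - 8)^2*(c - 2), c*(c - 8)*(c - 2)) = c^2 - 10*c + 16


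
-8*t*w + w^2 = w*(-8*t + w)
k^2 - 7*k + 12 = (k - 4)*(k - 3)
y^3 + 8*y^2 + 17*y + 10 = (y + 1)*(y + 2)*(y + 5)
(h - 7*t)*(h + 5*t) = h^2 - 2*h*t - 35*t^2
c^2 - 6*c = c*(c - 6)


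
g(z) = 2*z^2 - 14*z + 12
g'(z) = 4*z - 14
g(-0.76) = 23.80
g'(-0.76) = -17.04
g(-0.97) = 27.46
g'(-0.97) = -17.88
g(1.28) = -2.64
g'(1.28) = -8.88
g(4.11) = -11.76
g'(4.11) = 2.44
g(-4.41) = 112.64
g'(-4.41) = -31.64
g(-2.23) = 53.17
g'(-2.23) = -22.92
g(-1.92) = 46.25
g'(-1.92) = -21.68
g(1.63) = -5.51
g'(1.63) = -7.48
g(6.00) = 0.00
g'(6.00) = 10.00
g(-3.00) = 72.00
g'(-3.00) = -26.00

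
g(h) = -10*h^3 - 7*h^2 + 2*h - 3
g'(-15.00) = -6538.00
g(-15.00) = 32142.00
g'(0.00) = 2.00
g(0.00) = -3.00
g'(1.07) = -47.33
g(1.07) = -21.12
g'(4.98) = -811.73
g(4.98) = -1401.70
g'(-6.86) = -1313.75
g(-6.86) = 2882.15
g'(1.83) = -124.09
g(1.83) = -84.07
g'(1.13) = -52.13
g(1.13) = -24.11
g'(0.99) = -41.26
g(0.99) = -17.58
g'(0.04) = 1.39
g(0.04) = -2.93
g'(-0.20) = 3.60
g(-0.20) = -3.60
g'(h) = -30*h^2 - 14*h + 2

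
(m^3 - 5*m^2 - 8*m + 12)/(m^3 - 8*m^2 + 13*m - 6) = (m + 2)/(m - 1)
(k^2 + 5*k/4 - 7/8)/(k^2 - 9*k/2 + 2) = (k + 7/4)/(k - 4)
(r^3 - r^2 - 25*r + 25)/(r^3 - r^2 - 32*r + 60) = (r^2 + 4*r - 5)/(r^2 + 4*r - 12)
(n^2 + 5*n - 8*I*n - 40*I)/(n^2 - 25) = (n - 8*I)/(n - 5)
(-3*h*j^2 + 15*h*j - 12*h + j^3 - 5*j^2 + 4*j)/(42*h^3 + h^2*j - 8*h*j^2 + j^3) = (-j^2 + 5*j - 4)/(14*h^2 + 5*h*j - j^2)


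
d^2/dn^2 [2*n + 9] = 0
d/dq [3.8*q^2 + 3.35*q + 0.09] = 7.6*q + 3.35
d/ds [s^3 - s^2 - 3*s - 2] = 3*s^2 - 2*s - 3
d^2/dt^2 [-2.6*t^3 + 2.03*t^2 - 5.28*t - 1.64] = 4.06 - 15.6*t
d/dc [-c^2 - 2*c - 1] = -2*c - 2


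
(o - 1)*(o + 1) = o^2 - 1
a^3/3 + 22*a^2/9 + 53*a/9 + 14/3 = (a/3 + 1)*(a + 2)*(a + 7/3)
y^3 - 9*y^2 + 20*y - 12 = (y - 6)*(y - 2)*(y - 1)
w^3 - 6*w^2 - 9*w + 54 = (w - 6)*(w - 3)*(w + 3)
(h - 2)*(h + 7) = h^2 + 5*h - 14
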